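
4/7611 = 4/7611 = 0.00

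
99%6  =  3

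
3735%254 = 179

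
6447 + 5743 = 12190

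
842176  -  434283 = 407893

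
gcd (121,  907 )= 1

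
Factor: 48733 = 48733^1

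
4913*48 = 235824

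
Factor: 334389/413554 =2^( - 1 )* 3^1*11^1*19^(-1 )*10133^1*10883^( - 1) 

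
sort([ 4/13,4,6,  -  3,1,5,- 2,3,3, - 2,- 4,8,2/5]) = [-4, -3,-2,  -  2,4/13,2/5, 1, 3,3,4, 5,6,8 ] 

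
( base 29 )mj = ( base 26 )P7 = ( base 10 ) 657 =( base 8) 1221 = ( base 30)LR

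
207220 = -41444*(  -  5)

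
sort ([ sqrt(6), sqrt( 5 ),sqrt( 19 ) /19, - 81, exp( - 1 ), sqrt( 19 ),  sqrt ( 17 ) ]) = [ - 81,sqrt( 19) /19, exp( -1),sqrt( 5 ), sqrt(6 ),sqrt(17 ),sqrt( 19)] 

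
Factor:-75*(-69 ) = 5175 = 3^2 *5^2*23^1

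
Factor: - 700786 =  - 2^1*31^1*89^1 * 127^1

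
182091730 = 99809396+82282334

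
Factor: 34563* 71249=3^1*41^1*281^1 *71249^1=2462579187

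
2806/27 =2806/27  =  103.93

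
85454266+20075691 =105529957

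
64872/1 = 64872 = 64872.00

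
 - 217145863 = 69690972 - 286836835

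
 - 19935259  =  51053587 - 70988846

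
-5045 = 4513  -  9558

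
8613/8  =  1076 + 5/8 = 1076.62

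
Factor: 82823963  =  7559^1*10957^1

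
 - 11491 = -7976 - 3515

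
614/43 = 614/43=14.28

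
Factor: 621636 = 2^2*3^1*51803^1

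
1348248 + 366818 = 1715066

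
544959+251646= 796605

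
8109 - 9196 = -1087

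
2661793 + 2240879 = 4902672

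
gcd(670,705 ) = 5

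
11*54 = 594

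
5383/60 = 5383/60 = 89.72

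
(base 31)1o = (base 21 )2d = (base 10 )55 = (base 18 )31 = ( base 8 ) 67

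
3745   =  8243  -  4498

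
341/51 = 6 + 35/51 = 6.69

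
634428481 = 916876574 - 282448093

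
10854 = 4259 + 6595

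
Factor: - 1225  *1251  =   - 3^2*5^2*7^2*139^1 = - 1532475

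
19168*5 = 95840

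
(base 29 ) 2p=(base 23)3e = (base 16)53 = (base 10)83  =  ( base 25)38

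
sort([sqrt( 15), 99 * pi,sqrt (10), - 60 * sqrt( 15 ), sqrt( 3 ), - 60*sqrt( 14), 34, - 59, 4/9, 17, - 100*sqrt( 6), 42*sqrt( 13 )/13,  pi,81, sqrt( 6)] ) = [ - 100*sqrt( 6), - 60*sqrt(15 ), - 60*sqrt(14), - 59, 4/9,sqrt( 3),sqrt( 6), pi, sqrt( 10 ),sqrt( 15),42*sqrt( 13)/13 , 17, 34, 81, 99*pi]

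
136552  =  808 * 169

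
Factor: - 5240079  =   - 3^3*13^1 * 14929^1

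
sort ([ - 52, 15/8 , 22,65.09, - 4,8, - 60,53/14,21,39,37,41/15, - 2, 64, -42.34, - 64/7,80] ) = [ - 60, - 52, - 42.34, - 64/7, - 4, - 2,15/8,41/15,53/14 , 8,21, 22,37,39,  64, 65.09,80 ] 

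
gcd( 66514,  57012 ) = 9502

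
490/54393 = 490/54393 = 0.01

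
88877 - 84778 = 4099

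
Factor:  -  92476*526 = - 2^3*61^1 * 263^1*379^1  =  - 48642376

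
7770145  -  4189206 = 3580939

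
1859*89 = 165451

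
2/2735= 2/2735 = 0.00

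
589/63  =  9  +  22/63 = 9.35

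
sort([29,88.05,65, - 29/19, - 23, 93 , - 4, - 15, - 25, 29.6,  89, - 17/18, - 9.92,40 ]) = [ - 25, - 23, - 15,  -  9.92,  -  4,-29/19, - 17/18,29,29.6,40,65,88.05,89,93]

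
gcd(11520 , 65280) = 3840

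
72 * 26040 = 1874880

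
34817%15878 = 3061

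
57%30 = 27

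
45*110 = 4950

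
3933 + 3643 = 7576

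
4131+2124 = 6255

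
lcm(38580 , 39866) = 1195980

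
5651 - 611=5040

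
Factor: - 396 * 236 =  - 2^4*3^2 * 11^1*59^1  =  - 93456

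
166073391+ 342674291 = 508747682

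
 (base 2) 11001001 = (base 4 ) 3021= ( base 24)89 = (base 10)201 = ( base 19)ab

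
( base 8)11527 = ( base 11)37A1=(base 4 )1031113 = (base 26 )78B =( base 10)4951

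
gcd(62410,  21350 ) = 10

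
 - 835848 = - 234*3572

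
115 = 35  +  80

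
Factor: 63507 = 3^1 * 21169^1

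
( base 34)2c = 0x50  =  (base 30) 2K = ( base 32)2G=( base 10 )80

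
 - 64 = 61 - 125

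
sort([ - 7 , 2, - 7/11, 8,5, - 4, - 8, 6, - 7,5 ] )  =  [ - 8, - 7, - 7, - 4, - 7/11 , 2, 5, 5,  6, 8]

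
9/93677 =9/93677 = 0.00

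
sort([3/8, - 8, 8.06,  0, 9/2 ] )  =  [ - 8, 0,3/8 , 9/2,8.06]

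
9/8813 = 9/8813 = 0.00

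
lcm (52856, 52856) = 52856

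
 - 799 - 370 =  - 1169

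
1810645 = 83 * 21815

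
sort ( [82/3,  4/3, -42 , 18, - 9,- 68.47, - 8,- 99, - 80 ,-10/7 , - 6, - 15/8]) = [ - 99, - 80, -68.47,-42 ,- 9, -8, - 6, - 15/8,-10/7, 4/3,18, 82/3] 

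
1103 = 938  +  165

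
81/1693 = 81/1693  =  0.05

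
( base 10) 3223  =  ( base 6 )22531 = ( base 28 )433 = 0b110010010111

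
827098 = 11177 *74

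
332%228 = 104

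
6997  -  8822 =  - 1825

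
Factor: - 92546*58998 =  - 2^2*3^1*9833^1*46273^1  =  - 5460028908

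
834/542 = 1+ 146/271 = 1.54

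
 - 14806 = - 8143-6663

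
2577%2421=156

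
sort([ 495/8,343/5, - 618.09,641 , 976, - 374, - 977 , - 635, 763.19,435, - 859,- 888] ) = [-977, - 888, - 859, - 635, - 618.09, - 374,  495/8 , 343/5,435,641 , 763.19,  976 ] 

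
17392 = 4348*4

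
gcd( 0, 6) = 6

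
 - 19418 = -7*2774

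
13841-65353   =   - 51512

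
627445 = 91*6895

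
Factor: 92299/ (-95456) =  - 2^( - 5 )*19^( - 1 )*23^1*157^( - 1 )*4013^1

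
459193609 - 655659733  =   - 196466124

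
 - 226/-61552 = 113/30776=0.00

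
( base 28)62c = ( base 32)4L4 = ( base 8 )11244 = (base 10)4772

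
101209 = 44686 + 56523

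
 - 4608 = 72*( - 64)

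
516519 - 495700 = 20819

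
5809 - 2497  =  3312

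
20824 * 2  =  41648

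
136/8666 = 68/4333=0.02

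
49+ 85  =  134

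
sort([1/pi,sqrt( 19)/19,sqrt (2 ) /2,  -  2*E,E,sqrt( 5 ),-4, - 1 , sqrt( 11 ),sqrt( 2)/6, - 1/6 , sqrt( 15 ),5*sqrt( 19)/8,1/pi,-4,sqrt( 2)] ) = [ - 2*E ,-4,-4, - 1, - 1/6, sqrt(19)/19,sqrt(2) /6,1/pi,1/pi  ,  sqrt(2)/2,sqrt( 2),sqrt( 5),E, 5*sqrt( 19 ) /8,sqrt( 11), sqrt( 15 )] 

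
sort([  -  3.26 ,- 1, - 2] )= [ - 3.26, - 2, - 1]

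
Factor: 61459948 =2^2*  11^1*1396817^1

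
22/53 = 22/53  =  0.42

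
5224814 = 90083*58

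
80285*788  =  63264580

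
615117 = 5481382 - 4866265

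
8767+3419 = 12186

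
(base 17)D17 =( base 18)bc1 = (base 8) 7305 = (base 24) 6DD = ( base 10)3781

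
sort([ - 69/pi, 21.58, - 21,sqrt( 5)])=[ - 69/pi,-21,sqrt( 5) , 21.58]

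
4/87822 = 2/43911 = 0.00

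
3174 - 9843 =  - 6669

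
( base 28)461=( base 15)EA5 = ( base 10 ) 3305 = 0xCE9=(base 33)315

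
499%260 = 239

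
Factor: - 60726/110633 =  - 174/317 = - 2^1*3^1*29^1 * 317^( - 1 )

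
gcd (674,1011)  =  337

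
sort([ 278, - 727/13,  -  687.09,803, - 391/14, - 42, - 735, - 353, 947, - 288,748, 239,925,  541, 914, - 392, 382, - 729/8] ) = [ - 735, - 687.09, - 392, - 353,-288, - 729/8,-727/13, - 42,-391/14, 239, 278, 382, 541, 748, 803,914,  925,947 ]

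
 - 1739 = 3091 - 4830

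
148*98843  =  14628764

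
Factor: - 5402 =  - 2^1*37^1*73^1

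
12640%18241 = 12640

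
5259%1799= 1661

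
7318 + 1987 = 9305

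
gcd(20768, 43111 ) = 1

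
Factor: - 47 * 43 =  - 43^1 * 47^1 = - 2021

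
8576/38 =4288/19 = 225.68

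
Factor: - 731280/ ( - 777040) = 3^1*277^1*883^( - 1) =831/883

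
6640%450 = 340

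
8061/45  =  179+2/15 = 179.13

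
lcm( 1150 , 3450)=3450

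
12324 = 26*474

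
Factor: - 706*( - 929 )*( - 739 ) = - 2^1*353^1*739^1 * 929^1= -484690886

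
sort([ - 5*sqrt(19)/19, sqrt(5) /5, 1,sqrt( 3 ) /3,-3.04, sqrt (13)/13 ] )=[ - 3.04, - 5*sqrt( 19 ) /19, sqrt( 13) /13, sqrt(5)/5,  sqrt(3 )/3,1 ]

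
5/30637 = 5/30637 = 0.00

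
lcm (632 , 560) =44240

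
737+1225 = 1962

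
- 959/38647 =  - 137/5521  =  - 0.02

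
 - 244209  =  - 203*1203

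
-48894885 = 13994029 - 62888914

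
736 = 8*92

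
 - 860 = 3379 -4239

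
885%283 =36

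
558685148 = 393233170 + 165451978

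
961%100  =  61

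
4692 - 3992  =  700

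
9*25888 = 232992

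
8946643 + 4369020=13315663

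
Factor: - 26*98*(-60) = 2^4*3^1 *5^1*7^2*13^1  =  152880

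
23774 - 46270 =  - 22496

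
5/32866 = 5/32866 = 0.00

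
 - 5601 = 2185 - 7786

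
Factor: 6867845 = 5^1 *1091^1*1259^1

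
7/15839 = 7/15839 = 0.00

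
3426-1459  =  1967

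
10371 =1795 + 8576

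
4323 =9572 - 5249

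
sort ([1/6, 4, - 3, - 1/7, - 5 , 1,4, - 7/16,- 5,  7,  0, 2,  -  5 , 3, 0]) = [- 5,  -  5, - 5,-3, - 7/16, - 1/7,0, 0 , 1/6,1, 2,3, 4,4,7]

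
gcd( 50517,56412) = 9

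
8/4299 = 8/4299= 0.00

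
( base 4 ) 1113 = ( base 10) 87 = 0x57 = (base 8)127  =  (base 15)5C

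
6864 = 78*88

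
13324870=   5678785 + 7646085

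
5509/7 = 787 = 787.00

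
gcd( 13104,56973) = 21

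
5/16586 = 5/16586 = 0.00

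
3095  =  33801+-30706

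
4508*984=4435872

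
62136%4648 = 1712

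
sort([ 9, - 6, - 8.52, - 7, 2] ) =[ - 8.52, - 7, - 6, 2,9] 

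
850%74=36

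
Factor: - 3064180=-2^2*5^1*7^1*43^1*509^1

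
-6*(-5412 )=32472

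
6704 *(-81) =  - 543024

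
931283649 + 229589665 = 1160873314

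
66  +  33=99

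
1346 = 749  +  597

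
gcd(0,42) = 42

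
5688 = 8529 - 2841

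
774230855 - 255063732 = 519167123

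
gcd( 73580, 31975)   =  5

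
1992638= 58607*34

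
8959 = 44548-35589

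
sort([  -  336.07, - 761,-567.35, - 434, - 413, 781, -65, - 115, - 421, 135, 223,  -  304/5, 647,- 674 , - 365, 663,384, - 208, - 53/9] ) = [ - 761, - 674, - 567.35, - 434, - 421, - 413, - 365,-336.07,-208, - 115, - 65, - 304/5, - 53/9 , 135,223, 384,647, 663, 781 ] 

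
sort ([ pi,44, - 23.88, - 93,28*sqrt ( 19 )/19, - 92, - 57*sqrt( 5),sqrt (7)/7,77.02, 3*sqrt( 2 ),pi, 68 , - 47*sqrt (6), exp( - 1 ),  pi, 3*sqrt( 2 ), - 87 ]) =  [-57*sqrt( 5), - 47*sqrt (6 ), - 93, - 92 , - 87, - 23.88,  exp( - 1), sqrt( 7 )/7, pi,pi, pi,3 *sqrt( 2), 3*sqrt(2), 28 * sqrt(19 )/19, 44, 68, 77.02]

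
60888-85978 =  - 25090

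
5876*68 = 399568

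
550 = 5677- 5127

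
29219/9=29219/9 = 3246.56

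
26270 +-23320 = 2950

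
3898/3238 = 1949/1619 = 1.20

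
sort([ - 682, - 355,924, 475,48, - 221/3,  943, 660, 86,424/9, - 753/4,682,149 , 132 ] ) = [- 682,-355 , - 753/4, - 221/3,424/9, 48,86, 132, 149, 475,660,  682,924, 943 ] 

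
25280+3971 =29251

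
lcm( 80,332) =6640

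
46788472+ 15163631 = 61952103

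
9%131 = 9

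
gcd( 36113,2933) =7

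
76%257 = 76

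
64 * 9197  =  588608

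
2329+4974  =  7303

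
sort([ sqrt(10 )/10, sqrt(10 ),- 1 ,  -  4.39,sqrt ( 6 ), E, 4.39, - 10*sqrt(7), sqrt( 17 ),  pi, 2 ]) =[ - 10*sqrt(7 ), - 4.39,-1, sqrt(10) /10, 2, sqrt(6), E, pi,sqrt(10 ),sqrt (17), 4.39]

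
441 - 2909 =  - 2468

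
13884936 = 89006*156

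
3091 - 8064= - 4973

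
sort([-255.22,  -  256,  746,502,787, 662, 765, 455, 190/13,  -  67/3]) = [ - 256, - 255.22,-67/3,190/13,455,502,  662,746,765, 787]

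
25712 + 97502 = 123214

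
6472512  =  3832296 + 2640216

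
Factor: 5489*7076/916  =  9710041/229 = 11^1*29^1*61^1*229^(  -  1)*  499^1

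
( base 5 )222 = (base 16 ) 3e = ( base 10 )62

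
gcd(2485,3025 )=5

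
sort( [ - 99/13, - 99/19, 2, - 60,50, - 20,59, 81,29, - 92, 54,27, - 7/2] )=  [ - 92, - 60, - 20,-99/13, - 99/19  , - 7/2,2,27, 29,50, 54, 59 , 81 ] 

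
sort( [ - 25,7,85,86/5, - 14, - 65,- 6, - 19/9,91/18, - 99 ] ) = [ - 99 , - 65,  -  25 ,-14,- 6, - 19/9, 91/18,7,86/5, 85] 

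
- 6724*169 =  - 1136356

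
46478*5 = 232390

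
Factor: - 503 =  - 503^1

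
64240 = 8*8030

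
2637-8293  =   - 5656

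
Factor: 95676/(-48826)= - 2^1*3^1 * 7^1*17^1*67^1*24413^( -1 ) =-47838/24413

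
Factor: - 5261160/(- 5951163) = 1753720/1983721= 2^3*5^1*17^1 * 31^ ( - 1 )*89^( - 1 )*719^(-1) *2579^1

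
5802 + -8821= - 3019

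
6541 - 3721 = 2820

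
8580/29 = 295 + 25/29  =  295.86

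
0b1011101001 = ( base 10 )745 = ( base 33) MJ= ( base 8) 1351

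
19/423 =19/423 = 0.04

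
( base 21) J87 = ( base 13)3b80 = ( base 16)216a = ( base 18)1874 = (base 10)8554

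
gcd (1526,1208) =2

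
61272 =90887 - 29615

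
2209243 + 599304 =2808547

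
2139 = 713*3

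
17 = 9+8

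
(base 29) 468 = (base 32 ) 3EQ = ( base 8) 6732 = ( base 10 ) 3546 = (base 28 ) 4ei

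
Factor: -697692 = - 2^2*3^1*53^1 * 1097^1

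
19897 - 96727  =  -76830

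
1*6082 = 6082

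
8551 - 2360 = 6191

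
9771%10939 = 9771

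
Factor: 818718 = 2^1*3^1*136453^1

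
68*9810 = 667080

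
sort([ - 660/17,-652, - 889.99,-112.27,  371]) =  [  -  889.99, - 652,  -  112.27, - 660/17, 371 ]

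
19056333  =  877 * 21729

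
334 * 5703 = 1904802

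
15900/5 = 3180 = 3180.00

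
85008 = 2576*33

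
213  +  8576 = 8789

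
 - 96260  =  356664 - 452924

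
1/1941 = 1/1941 = 0.00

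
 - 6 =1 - 7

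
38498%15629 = 7240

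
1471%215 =181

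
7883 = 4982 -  - 2901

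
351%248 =103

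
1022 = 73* 14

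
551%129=35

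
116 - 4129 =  - 4013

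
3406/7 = 486 + 4/7 = 486.57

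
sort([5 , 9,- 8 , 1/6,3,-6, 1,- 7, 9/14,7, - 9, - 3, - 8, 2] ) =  [ - 9, - 8, - 8, - 7, - 6, - 3,1/6, 9/14, 1, 2,  3, 5 , 7,9]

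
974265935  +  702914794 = 1677180729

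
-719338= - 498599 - 220739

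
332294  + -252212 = 80082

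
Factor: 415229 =419^1*991^1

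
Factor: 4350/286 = 2175/143=3^1 *5^2*11^( - 1 ) *13^ ( - 1)*29^1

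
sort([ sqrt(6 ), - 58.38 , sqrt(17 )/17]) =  [ - 58.38,  sqrt( 17)/17,sqrt (6)] 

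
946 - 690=256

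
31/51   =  31/51= 0.61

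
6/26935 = 6/26935 = 0.00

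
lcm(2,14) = 14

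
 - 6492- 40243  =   - 46735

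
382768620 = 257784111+124984509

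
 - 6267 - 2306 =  - 8573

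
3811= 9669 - 5858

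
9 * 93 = 837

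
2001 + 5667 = 7668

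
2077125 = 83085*25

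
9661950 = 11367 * 850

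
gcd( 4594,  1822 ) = 2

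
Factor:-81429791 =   -  81429791^1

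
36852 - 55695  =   - 18843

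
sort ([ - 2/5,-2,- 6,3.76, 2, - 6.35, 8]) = [  -  6.35, - 6, -2,  -  2/5, 2,3.76,8] 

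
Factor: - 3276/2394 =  - 26/19 = -  2^1*13^1*19^(-1)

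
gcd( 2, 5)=1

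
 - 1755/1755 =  - 1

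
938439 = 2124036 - 1185597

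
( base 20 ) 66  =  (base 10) 126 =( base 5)1001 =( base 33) 3R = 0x7e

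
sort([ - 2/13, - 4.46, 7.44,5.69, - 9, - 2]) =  [ - 9, - 4.46 , - 2, - 2/13, 5.69,7.44]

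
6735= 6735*1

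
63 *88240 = 5559120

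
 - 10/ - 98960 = 1/9896 =0.00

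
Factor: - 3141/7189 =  - 3^2*7^( - 1) * 13^ ( - 1) * 79^ ( - 1 ) * 349^1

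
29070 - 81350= - 52280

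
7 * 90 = 630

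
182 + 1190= 1372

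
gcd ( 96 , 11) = 1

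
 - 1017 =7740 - 8757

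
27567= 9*3063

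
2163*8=17304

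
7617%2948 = 1721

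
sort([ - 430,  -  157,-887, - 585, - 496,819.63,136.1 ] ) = [ - 887,-585,  -  496, - 430 , - 157,136.1,819.63 ]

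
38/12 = 3+1/6 = 3.17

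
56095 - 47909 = 8186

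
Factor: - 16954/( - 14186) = 49/41 =7^2*41^( - 1) 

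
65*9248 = 601120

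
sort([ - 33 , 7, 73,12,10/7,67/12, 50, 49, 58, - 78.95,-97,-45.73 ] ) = [ - 97,- 78.95, - 45.73,-33,10/7 , 67/12, 7 , 12,49, 50,58,  73 ] 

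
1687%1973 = 1687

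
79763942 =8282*9631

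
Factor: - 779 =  - 19^1*41^1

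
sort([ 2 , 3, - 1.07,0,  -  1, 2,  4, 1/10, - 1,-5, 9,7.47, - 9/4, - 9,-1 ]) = [-9, - 5,-9/4,-1.07,  -  1, - 1, - 1,0, 1/10 , 2,2, 3, 4, 7.47, 9]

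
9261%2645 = 1326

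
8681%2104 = 265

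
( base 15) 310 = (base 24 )14I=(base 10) 690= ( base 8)1262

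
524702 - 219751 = 304951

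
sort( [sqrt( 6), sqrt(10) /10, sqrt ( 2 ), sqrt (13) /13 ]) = [ sqrt( 13)/13,  sqrt(10 )/10, sqrt (2 ) , sqrt(6)]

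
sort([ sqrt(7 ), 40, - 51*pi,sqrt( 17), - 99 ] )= [ - 51*pi, - 99,sqrt(7),  sqrt( 17 ),  40]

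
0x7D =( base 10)125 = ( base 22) 5F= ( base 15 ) 85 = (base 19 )6B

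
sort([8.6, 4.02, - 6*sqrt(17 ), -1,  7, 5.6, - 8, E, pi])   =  [-6*sqrt(17 ), -8,-1,E,pi, 4.02, 5.6,7,8.6]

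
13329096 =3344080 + 9985016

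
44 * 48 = 2112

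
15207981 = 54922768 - 39714787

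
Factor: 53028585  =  3^2*5^1*37^1*31849^1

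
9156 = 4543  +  4613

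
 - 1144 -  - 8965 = 7821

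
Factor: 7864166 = 2^1*17^1*231299^1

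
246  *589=144894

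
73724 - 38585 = 35139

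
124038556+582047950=706086506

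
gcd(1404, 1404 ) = 1404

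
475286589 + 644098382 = 1119384971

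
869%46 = 41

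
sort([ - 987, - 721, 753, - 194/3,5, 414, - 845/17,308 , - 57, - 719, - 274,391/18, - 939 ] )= [-987,-939, - 721, - 719, - 274,  -  194/3, - 57, - 845/17,5, 391/18, 308, 414, 753 ]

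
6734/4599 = 1 +305/657 =1.46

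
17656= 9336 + 8320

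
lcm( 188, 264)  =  12408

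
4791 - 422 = 4369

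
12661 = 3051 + 9610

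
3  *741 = 2223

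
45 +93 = 138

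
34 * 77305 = 2628370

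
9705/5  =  1941 = 1941.00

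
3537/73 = 48+33/73= 48.45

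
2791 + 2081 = 4872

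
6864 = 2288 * 3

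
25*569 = 14225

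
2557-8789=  -6232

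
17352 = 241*72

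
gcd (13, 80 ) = 1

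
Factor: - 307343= - 17^1*101^1*179^1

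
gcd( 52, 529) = 1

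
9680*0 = 0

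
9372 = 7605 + 1767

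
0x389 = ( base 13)548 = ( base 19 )29c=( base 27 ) 16E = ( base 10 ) 905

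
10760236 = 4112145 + 6648091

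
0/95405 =0 = 0.00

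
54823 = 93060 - 38237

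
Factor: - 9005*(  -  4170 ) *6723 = 2^1*3^5*5^2*83^1*139^1*1801^1 = 252454364550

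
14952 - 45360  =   - 30408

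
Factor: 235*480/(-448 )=-2^(- 1)*3^1*5^2*7^ (- 1 )*47^1 = - 3525/14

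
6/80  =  3/40 = 0.07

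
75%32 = 11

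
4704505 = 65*72377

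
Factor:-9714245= -5^1*631^1 * 3079^1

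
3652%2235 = 1417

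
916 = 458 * 2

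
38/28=19/14 = 1.36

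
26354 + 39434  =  65788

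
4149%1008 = 117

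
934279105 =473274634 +461004471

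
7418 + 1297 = 8715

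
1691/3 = 1691/3=563.67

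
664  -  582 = 82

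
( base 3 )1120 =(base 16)2A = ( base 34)18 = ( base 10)42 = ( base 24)1I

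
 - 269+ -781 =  - 1050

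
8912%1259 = 99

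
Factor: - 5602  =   - 2^1*2801^1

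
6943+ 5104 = 12047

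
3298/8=1649/4 = 412.25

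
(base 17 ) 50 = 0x55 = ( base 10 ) 85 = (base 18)4D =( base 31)2n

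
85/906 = 85/906 = 0.09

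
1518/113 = 13 + 49/113 = 13.43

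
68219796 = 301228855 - 233009059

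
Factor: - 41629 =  - 7^1*19^1*313^1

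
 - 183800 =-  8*22975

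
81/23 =3+12/23= 3.52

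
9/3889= 9/3889 = 0.00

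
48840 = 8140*6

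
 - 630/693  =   - 1+1/11 = - 0.91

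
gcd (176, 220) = 44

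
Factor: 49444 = 2^2 *47^1*263^1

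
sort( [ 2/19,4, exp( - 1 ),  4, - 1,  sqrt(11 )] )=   [  -  1, 2/19,exp( - 1), sqrt(11), 4,  4]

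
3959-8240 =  - 4281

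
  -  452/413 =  - 452/413 = -1.09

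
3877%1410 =1057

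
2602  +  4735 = 7337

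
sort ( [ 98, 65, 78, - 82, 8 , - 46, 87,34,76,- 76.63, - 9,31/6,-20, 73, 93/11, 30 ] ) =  [-82, - 76.63, - 46,-20,-9, 31/6,  8,93/11, 30, 34,65, 73, 76, 78, 87,98] 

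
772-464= 308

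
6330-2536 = 3794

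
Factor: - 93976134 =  - 2^1*3^1*7^1 * 2237527^1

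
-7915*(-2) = 15830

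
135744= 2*67872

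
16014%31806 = 16014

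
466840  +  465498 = 932338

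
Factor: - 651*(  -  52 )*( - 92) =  - 3114384 = - 2^4*3^1*7^1 *13^1 * 23^1*31^1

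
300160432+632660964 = 932821396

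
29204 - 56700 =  - 27496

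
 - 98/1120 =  - 7/80 = - 0.09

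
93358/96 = 972 + 23/48  =  972.48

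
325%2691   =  325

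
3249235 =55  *59077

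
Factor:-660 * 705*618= - 2^3 * 3^3*5^2*11^1*47^1*103^1= -287555400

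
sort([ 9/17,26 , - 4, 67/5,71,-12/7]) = [  -  4, - 12/7, 9/17,  67/5,26, 71]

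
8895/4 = 8895/4=2223.75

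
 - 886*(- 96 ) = 85056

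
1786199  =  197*9067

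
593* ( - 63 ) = -37359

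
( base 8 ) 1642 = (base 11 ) 776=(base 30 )110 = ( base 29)132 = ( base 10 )930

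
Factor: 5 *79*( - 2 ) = -2^1*5^1*79^1 = - 790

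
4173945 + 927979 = 5101924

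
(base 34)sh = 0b1111001001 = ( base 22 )201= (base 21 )243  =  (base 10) 969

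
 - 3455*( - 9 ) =31095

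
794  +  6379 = 7173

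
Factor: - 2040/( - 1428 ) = 10/7 =2^1*5^1*7^ ( - 1)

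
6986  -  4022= 2964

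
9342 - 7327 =2015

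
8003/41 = 195 +8/41 = 195.20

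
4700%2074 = 552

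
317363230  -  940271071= -622907841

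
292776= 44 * 6654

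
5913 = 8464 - 2551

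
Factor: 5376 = 2^8*3^1*7^1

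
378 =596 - 218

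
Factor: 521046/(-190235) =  - 2^1*3^3*5^( - 1)*9649^1 * 38047^(- 1)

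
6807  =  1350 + 5457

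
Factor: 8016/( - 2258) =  - 2^3*3^1*167^1 * 1129^( - 1) = -4008/1129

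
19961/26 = 19961/26 = 767.73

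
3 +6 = 9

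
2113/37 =57+4/37 = 57.11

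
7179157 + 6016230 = 13195387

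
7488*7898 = 59140224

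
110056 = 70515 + 39541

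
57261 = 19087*3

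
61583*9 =554247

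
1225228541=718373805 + 506854736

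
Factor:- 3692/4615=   -  2^2*5^( -1 ) = - 4/5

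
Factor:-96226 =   -  2^1*13^1*3701^1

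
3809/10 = 3809/10 = 380.90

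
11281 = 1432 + 9849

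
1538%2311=1538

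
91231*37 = 3375547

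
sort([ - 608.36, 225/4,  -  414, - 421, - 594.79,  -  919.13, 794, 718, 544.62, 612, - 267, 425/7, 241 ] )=[ - 919.13, - 608.36,-594.79, - 421, - 414,-267, 225/4, 425/7, 241, 544.62 , 612,  718, 794 ] 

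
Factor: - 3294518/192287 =  -  2^1*17^( - 1 )*151^1*10909^1*11311^( - 1) 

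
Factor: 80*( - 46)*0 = 0^1 = 0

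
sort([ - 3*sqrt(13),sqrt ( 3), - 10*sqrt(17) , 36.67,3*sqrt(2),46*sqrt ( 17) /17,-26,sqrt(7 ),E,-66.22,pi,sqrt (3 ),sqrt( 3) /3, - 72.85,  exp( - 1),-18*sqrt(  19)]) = [-18*sqrt( 19), - 72.85, - 66.22 ,  -  10*sqrt(17),  -  26, - 3*sqrt (13 ) , exp(-1 ),sqrt ( 3 ) /3,sqrt( 3), sqrt( 3 ),sqrt(7 ), E,  pi, 3*sqrt(2 ),46*sqrt( 17 ) /17 , 36.67 ] 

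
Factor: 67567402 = 2^1*7^1*37^1*130439^1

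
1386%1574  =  1386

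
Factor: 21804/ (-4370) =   -  474/95= - 2^1*3^1*5^( - 1 )*19^( - 1)*79^1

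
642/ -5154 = -107/859  =  - 0.12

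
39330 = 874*45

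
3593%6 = 5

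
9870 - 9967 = -97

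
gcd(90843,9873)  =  3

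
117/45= 2+3/5 = 2.60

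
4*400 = 1600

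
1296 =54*24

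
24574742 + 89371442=113946184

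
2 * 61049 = 122098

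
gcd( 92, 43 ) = 1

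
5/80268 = 5/80268 = 0.00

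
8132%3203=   1726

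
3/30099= 1/10033 = 0.00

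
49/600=49/600 = 0.08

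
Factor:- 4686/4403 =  - 2^1*3^1 * 7^(-1)*11^1*17^( - 1 )*37^( - 1)*71^1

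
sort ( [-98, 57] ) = [ - 98 , 57]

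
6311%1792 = 935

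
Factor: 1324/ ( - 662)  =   - 2 = - 2^1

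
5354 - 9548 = -4194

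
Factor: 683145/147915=17^1*47^1*173^( - 1 )=   799/173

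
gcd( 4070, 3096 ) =2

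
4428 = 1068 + 3360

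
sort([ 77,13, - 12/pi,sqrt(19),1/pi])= [ - 12/pi,1/pi,sqrt(19),13,77]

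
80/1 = 80 =80.00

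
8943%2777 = 612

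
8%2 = 0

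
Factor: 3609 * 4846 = 17489214 = 2^1*3^2*401^1*2423^1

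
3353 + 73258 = 76611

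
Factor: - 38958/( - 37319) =2^1*3^1 * 43^1*67^(-1)*151^1*557^( - 1) 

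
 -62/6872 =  - 1 + 3405/3436 = - 0.01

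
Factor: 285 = 3^1*5^1*19^1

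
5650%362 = 220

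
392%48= 8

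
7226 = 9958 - 2732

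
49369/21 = 2350 + 19/21 =2350.90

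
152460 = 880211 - 727751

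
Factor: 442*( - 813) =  - 2^1*3^1*13^1*17^1*271^1 = - 359346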